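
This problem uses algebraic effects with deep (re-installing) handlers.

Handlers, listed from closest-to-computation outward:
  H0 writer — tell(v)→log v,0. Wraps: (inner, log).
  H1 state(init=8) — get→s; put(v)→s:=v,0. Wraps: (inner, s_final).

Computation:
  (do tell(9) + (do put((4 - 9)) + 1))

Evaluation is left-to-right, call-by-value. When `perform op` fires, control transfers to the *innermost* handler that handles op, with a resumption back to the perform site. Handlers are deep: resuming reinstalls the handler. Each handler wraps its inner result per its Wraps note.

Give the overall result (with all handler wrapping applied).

Step-by-step:
tell(9) @ H0 ⇒ log+=9
put(-5) @ H1 ⇒ s:=-5
H0 returns (1, (9))
H1 returns ((1, (9)), -5)
= ((1, (9)), -5)

Answer: ((1, (9)), -5)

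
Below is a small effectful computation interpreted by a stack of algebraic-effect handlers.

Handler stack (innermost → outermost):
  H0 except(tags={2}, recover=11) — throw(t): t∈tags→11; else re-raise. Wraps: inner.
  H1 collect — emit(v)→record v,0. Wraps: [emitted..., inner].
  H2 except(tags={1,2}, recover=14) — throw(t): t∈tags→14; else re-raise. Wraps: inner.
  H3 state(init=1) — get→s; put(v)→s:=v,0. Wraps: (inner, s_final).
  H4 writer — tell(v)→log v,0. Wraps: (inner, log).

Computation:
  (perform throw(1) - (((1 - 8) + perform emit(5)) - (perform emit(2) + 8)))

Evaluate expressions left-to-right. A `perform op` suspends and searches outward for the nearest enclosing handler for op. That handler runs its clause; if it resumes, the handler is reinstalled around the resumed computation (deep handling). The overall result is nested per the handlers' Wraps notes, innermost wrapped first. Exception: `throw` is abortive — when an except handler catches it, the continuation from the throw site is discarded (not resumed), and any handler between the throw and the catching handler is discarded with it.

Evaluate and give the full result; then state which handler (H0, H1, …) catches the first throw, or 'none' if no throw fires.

Working:
throw(1) @ H0 re-raised
throw(1) @ H2 caught ⇒ 14
H3 returns (14, 1)
H4 returns ((14, 1), ())
= ((14, 1), ())

Answer: ((14, 1), ()) ; first throw caught by: H2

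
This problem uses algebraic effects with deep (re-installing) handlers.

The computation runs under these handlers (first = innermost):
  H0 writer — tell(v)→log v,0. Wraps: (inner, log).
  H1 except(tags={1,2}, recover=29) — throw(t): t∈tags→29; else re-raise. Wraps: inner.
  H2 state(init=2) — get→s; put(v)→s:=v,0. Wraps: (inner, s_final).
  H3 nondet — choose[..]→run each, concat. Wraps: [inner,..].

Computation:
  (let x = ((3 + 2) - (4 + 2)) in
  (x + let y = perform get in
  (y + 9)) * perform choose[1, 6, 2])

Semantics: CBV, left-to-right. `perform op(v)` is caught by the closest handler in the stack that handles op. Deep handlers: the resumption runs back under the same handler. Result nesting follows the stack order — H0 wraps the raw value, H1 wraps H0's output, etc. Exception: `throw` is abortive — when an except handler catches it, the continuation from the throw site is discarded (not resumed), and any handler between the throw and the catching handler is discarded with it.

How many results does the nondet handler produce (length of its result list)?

Step-by-step:
get @ H2 ⇒ 2
choose[1, 6, 2] @ H3
  branch[0] choose=1:
    H0 returns (10, ())
    H1 returns (10, ())
    H2 returns ((10, ()), 2)
    H3 returns [((10, ()), 2)]
  branch[1] choose=6:
    H0 returns (60, ())
    H1 returns (60, ())
    H2 returns ((60, ()), 2)
    H3 returns [((60, ()), 2)]
  branch[2] choose=2:
    H0 returns (20, ())
    H1 returns (20, ())
    H2 returns ((20, ()), 2)
    H3 returns [((20, ()), 2)]
= [((10, ()), 2), ((60, ()), 2), ((20, ()), 2)]

Answer: 3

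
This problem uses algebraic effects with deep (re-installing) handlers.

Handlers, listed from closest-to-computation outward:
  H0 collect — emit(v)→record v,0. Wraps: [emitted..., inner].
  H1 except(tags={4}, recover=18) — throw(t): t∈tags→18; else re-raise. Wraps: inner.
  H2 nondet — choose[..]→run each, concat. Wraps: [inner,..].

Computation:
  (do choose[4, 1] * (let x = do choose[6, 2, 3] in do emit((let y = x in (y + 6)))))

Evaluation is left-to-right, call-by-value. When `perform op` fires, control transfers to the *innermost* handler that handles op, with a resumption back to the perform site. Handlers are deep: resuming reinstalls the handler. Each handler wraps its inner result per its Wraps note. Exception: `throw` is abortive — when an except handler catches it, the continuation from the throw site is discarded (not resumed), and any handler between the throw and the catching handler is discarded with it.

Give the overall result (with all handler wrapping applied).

Answer: [[12, 0], [8, 0], [9, 0], [12, 0], [8, 0], [9, 0]]

Working:
choose[4, 1] @ H2
  branch[0] choose=4:
    choose[6, 2, 3] @ H2
      branch[0] choose=6:
        emit(12) @ H0 ⇒ out+=12
        H0 returns [12, 0]
        H1 returns [12, 0]
        H2 returns [[12, 0]]
      branch[1] choose=2:
        emit(8) @ H0 ⇒ out+=8
        H0 returns [8, 0]
        H1 returns [8, 0]
        H2 returns [[8, 0]]
      branch[2] choose=3:
        emit(9) @ H0 ⇒ out+=9
        H0 returns [9, 0]
        H1 returns [9, 0]
        H2 returns [[9, 0]]
  branch[1] choose=1:
    choose[6, 2, 3] @ H2
      branch[0] choose=6:
        emit(12) @ H0 ⇒ out+=12
        H0 returns [12, 0]
        H1 returns [12, 0]
        H2 returns [[12, 0]]
      branch[1] choose=2:
        emit(8) @ H0 ⇒ out+=8
        H0 returns [8, 0]
        H1 returns [8, 0]
        H2 returns [[8, 0]]
      branch[2] choose=3:
        emit(9) @ H0 ⇒ out+=9
        H0 returns [9, 0]
        H1 returns [9, 0]
        H2 returns [[9, 0]]
= [[12, 0], [8, 0], [9, 0], [12, 0], [8, 0], [9, 0]]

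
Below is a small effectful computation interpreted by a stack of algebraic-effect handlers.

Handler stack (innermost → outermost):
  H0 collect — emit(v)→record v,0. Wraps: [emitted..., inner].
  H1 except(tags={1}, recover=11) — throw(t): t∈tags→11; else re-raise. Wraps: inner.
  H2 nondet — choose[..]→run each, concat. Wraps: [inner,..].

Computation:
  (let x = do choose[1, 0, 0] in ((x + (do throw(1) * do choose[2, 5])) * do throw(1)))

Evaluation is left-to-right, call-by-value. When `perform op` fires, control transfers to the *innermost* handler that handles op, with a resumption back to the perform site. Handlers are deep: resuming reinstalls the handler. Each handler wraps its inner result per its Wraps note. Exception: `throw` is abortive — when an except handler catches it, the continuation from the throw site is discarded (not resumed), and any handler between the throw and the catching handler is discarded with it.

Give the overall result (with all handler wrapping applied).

Answer: [11, 11, 11]

Evaluation trace:
choose[1, 0, 0] @ H2
  branch[0] choose=1:
    throw(1) @ H1 caught ⇒ 11
    H2 returns [11]
  branch[1] choose=0:
    throw(1) @ H1 caught ⇒ 11
    H2 returns [11]
  branch[2] choose=0:
    throw(1) @ H1 caught ⇒ 11
    H2 returns [11]
= [11, 11, 11]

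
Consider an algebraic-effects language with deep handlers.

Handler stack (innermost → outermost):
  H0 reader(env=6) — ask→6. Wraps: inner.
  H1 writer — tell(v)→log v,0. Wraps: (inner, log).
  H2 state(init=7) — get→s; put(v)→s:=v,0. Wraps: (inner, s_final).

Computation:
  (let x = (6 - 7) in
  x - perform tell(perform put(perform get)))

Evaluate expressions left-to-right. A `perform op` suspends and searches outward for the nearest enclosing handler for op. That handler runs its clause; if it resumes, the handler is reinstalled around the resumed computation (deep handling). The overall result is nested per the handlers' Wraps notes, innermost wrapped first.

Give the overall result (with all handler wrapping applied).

Answer: ((-1, (0)), 7)

Step-by-step:
get @ H2 ⇒ 7
put(7) @ H2 ⇒ s:=7
tell(0) @ H1 ⇒ log+=0
H0 returns -1
H1 returns (-1, (0))
H2 returns ((-1, (0)), 7)
= ((-1, (0)), 7)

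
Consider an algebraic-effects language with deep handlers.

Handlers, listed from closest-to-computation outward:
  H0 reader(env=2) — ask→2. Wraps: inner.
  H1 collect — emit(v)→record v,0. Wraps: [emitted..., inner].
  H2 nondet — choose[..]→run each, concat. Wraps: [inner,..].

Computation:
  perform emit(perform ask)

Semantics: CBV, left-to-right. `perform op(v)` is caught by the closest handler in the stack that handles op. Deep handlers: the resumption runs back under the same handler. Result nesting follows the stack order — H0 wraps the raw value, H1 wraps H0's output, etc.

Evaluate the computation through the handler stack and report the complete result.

Answer: [[2, 0]]

Working:
ask @ H0 ⇒ 2
emit(2) @ H1 ⇒ out+=2
H0 returns 0
H1 returns [2, 0]
H2 returns [[2, 0]]
= [[2, 0]]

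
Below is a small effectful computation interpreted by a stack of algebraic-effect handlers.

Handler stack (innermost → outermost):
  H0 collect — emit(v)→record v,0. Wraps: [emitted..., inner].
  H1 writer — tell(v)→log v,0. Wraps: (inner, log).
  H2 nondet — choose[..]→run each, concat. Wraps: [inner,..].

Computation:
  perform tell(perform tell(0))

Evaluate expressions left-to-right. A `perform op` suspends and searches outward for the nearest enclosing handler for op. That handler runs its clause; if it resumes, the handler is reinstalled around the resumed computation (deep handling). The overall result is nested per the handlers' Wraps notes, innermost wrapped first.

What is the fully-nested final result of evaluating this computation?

Answer: [([0], (0, 0))]

Working:
tell(0) @ H1 ⇒ log+=0
tell(0) @ H1 ⇒ log+=0
H0 returns [0]
H1 returns ([0], (0, 0))
H2 returns [([0], (0, 0))]
= [([0], (0, 0))]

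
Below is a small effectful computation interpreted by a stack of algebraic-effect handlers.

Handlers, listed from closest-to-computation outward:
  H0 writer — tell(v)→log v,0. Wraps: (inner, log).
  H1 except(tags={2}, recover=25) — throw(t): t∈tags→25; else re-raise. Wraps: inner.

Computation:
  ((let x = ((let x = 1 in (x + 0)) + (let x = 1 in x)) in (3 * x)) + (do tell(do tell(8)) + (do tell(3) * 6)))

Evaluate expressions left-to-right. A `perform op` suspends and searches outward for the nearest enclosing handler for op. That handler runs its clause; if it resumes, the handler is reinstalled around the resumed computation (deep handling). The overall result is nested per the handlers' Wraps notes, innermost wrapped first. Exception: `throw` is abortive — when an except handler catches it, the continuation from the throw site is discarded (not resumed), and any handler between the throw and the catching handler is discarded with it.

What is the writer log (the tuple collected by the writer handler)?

Answer: (8, 0, 3)

Evaluation trace:
tell(8) @ H0 ⇒ log+=8
tell(0) @ H0 ⇒ log+=0
tell(3) @ H0 ⇒ log+=3
H0 returns (6, (8, 0, 3))
H1 returns (6, (8, 0, 3))
= (6, (8, 0, 3))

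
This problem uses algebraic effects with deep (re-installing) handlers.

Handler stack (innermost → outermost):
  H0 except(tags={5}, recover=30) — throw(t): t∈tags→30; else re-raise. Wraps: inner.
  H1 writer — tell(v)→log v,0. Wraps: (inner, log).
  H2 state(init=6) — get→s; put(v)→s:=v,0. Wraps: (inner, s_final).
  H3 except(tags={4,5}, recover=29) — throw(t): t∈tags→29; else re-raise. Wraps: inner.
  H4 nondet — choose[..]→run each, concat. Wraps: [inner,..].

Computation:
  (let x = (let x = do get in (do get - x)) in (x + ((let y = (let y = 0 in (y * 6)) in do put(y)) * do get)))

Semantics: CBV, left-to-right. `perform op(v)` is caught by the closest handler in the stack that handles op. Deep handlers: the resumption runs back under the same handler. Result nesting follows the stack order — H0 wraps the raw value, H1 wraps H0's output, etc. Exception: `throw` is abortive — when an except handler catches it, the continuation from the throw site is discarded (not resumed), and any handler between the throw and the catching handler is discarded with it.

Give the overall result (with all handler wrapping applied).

Answer: [((0, ()), 0)]

Working:
get @ H2 ⇒ 6
get @ H2 ⇒ 6
put(0) @ H2 ⇒ s:=0
get @ H2 ⇒ 0
H0 returns 0
H1 returns (0, ())
H2 returns ((0, ()), 0)
H3 returns ((0, ()), 0)
H4 returns [((0, ()), 0)]
= [((0, ()), 0)]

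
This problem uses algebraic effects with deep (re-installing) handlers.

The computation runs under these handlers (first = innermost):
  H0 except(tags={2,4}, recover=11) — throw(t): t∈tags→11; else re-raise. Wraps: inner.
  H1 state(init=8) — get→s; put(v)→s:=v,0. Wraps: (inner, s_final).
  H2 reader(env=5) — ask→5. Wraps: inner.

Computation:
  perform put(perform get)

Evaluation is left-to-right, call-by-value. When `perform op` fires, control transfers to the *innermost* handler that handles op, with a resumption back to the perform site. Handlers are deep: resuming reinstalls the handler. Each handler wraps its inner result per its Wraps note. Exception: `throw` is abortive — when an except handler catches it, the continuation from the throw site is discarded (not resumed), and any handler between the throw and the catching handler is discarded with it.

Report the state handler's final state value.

Working:
get @ H1 ⇒ 8
put(8) @ H1 ⇒ s:=8
H0 returns 0
H1 returns (0, 8)
H2 returns (0, 8)
= (0, 8)

Answer: 8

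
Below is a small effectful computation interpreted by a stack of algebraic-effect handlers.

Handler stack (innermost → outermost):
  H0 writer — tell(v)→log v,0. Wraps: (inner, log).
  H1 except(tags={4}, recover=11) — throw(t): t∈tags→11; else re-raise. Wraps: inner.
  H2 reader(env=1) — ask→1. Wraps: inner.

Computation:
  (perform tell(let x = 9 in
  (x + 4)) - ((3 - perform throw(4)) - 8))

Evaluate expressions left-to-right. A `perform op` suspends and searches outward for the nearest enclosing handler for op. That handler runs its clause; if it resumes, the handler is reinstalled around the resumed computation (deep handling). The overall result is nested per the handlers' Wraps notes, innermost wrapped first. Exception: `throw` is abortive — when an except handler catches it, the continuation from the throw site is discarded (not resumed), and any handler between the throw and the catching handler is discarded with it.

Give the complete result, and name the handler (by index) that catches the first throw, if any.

Answer: 11 ; first throw caught by: H1

Evaluation trace:
tell(13) @ H0 ⇒ log+=13
throw(4) @ H1 caught ⇒ 11
H2 returns 11
= 11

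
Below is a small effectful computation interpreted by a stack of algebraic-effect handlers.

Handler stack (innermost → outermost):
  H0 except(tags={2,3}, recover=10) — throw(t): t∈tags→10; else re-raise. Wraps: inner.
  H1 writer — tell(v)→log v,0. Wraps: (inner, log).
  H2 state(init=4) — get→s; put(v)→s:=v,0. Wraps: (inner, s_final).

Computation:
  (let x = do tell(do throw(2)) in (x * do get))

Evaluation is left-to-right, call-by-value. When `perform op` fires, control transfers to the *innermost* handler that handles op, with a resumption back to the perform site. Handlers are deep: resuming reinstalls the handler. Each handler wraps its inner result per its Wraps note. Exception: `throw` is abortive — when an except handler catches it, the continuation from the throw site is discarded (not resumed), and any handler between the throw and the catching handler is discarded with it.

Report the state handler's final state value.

Step-by-step:
throw(2) @ H0 caught ⇒ 10
H1 returns (10, ())
H2 returns ((10, ()), 4)
= ((10, ()), 4)

Answer: 4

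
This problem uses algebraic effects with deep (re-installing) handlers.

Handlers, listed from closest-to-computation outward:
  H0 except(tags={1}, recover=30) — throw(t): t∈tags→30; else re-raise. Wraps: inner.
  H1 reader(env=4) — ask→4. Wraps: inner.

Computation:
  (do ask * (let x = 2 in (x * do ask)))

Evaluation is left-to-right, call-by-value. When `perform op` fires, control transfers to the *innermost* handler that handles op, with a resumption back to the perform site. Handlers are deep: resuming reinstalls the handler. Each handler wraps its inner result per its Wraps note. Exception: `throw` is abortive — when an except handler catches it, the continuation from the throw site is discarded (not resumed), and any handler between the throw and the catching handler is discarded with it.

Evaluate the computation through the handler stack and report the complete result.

Step-by-step:
ask @ H1 ⇒ 4
ask @ H1 ⇒ 4
H0 returns 32
H1 returns 32
= 32

Answer: 32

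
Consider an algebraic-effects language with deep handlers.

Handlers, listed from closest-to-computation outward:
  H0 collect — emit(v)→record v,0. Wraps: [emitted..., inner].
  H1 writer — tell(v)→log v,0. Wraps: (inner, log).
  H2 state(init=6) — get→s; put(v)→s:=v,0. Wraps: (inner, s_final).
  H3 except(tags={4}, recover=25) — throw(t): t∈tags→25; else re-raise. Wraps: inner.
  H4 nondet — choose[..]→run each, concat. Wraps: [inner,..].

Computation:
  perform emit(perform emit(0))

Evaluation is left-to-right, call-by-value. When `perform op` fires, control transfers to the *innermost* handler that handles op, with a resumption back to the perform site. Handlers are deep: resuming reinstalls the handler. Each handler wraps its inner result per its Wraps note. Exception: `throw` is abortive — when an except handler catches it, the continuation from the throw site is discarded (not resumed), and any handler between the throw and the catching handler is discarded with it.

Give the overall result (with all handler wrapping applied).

Step-by-step:
emit(0) @ H0 ⇒ out+=0
emit(0) @ H0 ⇒ out+=0
H0 returns [0, 0, 0]
H1 returns ([0, 0, 0], ())
H2 returns (([0, 0, 0], ()), 6)
H3 returns (([0, 0, 0], ()), 6)
H4 returns [(([0, 0, 0], ()), 6)]
= [(([0, 0, 0], ()), 6)]

Answer: [(([0, 0, 0], ()), 6)]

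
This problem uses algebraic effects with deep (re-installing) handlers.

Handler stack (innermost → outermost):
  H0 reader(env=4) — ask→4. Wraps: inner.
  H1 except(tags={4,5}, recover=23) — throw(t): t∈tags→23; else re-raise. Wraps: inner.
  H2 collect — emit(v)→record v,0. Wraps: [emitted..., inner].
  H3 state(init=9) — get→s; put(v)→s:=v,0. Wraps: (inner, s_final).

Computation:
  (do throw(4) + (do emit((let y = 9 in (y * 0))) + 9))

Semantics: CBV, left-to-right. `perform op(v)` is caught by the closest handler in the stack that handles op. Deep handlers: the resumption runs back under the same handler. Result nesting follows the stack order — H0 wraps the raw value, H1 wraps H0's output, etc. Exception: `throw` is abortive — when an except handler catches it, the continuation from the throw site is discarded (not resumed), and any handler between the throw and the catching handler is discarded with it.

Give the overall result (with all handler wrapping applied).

Answer: ([23], 9)

Step-by-step:
throw(4) @ H1 caught ⇒ 23
H2 returns [23]
H3 returns ([23], 9)
= ([23], 9)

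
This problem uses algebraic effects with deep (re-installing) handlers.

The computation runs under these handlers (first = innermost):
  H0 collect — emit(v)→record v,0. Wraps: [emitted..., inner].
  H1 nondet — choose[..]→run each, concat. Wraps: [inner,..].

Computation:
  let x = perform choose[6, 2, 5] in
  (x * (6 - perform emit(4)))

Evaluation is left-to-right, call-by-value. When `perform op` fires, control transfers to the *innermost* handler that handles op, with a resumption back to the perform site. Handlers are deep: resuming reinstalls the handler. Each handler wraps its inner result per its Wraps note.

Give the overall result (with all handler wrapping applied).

Evaluation trace:
choose[6, 2, 5] @ H1
  branch[0] choose=6:
    emit(4) @ H0 ⇒ out+=4
    H0 returns [4, 36]
    H1 returns [[4, 36]]
  branch[1] choose=2:
    emit(4) @ H0 ⇒ out+=4
    H0 returns [4, 12]
    H1 returns [[4, 12]]
  branch[2] choose=5:
    emit(4) @ H0 ⇒ out+=4
    H0 returns [4, 30]
    H1 returns [[4, 30]]
= [[4, 36], [4, 12], [4, 30]]

Answer: [[4, 36], [4, 12], [4, 30]]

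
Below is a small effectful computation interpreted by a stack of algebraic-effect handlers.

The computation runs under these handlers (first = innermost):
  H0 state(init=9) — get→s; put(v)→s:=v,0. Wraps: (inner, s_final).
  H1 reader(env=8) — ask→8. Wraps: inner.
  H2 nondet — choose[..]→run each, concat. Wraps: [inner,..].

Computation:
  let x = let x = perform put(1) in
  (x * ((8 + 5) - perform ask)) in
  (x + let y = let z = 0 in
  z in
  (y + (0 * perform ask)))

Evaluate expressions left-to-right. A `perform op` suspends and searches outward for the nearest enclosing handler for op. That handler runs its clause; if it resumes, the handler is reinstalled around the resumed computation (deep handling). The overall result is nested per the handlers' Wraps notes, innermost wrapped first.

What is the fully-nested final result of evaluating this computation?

Answer: [(0, 1)]

Evaluation trace:
put(1) @ H0 ⇒ s:=1
ask @ H1 ⇒ 8
ask @ H1 ⇒ 8
H0 returns (0, 1)
H1 returns (0, 1)
H2 returns [(0, 1)]
= [(0, 1)]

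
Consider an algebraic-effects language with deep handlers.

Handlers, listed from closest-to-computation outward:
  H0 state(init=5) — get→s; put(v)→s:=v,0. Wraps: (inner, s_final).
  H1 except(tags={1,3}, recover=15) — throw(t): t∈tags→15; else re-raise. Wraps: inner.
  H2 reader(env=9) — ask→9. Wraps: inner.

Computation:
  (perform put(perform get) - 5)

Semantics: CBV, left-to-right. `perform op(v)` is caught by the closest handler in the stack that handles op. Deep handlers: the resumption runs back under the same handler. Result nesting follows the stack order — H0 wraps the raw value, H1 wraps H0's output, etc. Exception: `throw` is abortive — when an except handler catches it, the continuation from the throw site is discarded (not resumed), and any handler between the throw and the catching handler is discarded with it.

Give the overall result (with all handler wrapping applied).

Step-by-step:
get @ H0 ⇒ 5
put(5) @ H0 ⇒ s:=5
H0 returns (-5, 5)
H1 returns (-5, 5)
H2 returns (-5, 5)
= (-5, 5)

Answer: (-5, 5)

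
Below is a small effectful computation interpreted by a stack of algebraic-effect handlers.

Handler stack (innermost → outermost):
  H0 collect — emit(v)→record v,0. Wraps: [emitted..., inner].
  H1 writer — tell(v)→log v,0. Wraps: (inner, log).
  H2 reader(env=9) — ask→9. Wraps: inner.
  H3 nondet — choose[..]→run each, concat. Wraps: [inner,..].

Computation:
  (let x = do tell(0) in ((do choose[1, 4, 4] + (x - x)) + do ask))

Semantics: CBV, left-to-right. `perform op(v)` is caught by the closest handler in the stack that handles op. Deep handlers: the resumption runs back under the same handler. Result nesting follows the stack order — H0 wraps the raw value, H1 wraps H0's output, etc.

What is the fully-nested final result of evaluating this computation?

Working:
tell(0) @ H1 ⇒ log+=0
choose[1, 4, 4] @ H3
  branch[0] choose=1:
    ask @ H2 ⇒ 9
    H0 returns [10]
    H1 returns ([10], (0))
    H2 returns ([10], (0))
    H3 returns [([10], (0))]
  branch[1] choose=4:
    ask @ H2 ⇒ 9
    H0 returns [13]
    H1 returns ([13], (0))
    H2 returns ([13], (0))
    H3 returns [([13], (0))]
  branch[2] choose=4:
    ask @ H2 ⇒ 9
    H0 returns [13]
    H1 returns ([13], (0))
    H2 returns ([13], (0))
    H3 returns [([13], (0))]
= [([10], (0)), ([13], (0)), ([13], (0))]

Answer: [([10], (0)), ([13], (0)), ([13], (0))]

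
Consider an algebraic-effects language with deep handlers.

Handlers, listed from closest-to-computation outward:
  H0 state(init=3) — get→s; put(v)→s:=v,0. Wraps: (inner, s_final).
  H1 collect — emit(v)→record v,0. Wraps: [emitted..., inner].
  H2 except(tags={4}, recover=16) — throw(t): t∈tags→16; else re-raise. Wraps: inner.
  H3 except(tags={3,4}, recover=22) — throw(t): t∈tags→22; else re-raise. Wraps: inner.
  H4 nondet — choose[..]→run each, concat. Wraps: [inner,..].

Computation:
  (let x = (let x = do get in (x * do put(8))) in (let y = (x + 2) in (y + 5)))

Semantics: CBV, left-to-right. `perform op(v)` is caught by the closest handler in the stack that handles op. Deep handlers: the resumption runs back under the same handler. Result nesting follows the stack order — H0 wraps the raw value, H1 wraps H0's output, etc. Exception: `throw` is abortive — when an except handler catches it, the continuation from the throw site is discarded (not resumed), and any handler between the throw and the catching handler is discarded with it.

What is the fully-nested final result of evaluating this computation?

Answer: [[(7, 8)]]

Working:
get @ H0 ⇒ 3
put(8) @ H0 ⇒ s:=8
H0 returns (7, 8)
H1 returns [(7, 8)]
H2 returns [(7, 8)]
H3 returns [(7, 8)]
H4 returns [[(7, 8)]]
= [[(7, 8)]]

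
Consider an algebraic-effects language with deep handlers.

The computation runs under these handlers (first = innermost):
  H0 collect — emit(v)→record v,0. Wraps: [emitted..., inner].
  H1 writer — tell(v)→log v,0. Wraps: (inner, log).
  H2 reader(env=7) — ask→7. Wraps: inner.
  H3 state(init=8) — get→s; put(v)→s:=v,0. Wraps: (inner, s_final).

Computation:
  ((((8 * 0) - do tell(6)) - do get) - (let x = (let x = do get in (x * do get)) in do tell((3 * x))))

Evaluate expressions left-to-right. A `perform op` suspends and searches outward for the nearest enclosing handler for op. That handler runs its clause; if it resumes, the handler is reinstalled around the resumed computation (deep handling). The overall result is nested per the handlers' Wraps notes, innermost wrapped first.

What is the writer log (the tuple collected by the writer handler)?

Answer: (6, 192)

Working:
tell(6) @ H1 ⇒ log+=6
get @ H3 ⇒ 8
get @ H3 ⇒ 8
get @ H3 ⇒ 8
tell(192) @ H1 ⇒ log+=192
H0 returns [-8]
H1 returns ([-8], (6, 192))
H2 returns ([-8], (6, 192))
H3 returns (([-8], (6, 192)), 8)
= (([-8], (6, 192)), 8)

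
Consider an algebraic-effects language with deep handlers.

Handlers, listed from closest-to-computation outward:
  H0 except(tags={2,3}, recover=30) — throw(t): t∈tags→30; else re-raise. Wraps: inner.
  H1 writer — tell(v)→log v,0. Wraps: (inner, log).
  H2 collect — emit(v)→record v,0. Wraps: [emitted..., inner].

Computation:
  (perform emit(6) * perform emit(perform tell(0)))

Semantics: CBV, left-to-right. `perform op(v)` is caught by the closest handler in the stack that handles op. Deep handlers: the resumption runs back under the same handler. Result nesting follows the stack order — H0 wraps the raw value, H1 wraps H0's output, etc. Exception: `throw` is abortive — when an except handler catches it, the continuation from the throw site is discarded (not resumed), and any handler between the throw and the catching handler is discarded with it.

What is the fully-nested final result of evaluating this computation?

Working:
emit(6) @ H2 ⇒ out+=6
tell(0) @ H1 ⇒ log+=0
emit(0) @ H2 ⇒ out+=0
H0 returns 0
H1 returns (0, (0))
H2 returns [6, 0, (0, (0))]
= [6, 0, (0, (0))]

Answer: [6, 0, (0, (0))]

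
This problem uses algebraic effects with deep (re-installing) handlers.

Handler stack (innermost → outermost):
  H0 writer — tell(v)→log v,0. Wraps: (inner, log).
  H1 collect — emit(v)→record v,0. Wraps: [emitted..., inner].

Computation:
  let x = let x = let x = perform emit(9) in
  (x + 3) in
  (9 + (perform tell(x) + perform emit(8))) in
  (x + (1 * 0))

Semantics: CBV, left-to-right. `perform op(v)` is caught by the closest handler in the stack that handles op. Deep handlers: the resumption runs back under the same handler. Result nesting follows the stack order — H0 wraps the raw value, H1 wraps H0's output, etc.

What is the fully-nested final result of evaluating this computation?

Evaluation trace:
emit(9) @ H1 ⇒ out+=9
tell(3) @ H0 ⇒ log+=3
emit(8) @ H1 ⇒ out+=8
H0 returns (9, (3))
H1 returns [9, 8, (9, (3))]
= [9, 8, (9, (3))]

Answer: [9, 8, (9, (3))]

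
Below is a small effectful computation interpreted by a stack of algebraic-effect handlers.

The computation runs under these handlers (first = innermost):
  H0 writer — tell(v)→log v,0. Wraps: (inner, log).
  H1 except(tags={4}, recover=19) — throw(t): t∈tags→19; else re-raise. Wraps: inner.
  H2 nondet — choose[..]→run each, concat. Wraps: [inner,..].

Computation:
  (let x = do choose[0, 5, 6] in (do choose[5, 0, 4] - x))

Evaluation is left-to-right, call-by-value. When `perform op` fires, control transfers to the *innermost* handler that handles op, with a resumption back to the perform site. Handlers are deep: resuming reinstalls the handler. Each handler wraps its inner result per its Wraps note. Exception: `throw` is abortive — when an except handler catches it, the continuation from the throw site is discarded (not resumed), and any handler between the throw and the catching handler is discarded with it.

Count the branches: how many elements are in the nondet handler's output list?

Answer: 9

Evaluation trace:
choose[0, 5, 6] @ H2
  branch[0] choose=0:
    choose[5, 0, 4] @ H2
      branch[0] choose=5:
        H0 returns (5, ())
        H1 returns (5, ())
        H2 returns [(5, ())]
      branch[1] choose=0:
        H0 returns (0, ())
        H1 returns (0, ())
        H2 returns [(0, ())]
      branch[2] choose=4:
        H0 returns (4, ())
        H1 returns (4, ())
        H2 returns [(4, ())]
  branch[1] choose=5:
    choose[5, 0, 4] @ H2
      branch[0] choose=5:
        H0 returns (0, ())
        H1 returns (0, ())
        H2 returns [(0, ())]
      branch[1] choose=0:
        H0 returns (-5, ())
        H1 returns (-5, ())
        H2 returns [(-5, ())]
      branch[2] choose=4:
        H0 returns (-1, ())
        H1 returns (-1, ())
        H2 returns [(-1, ())]
  branch[2] choose=6:
    choose[5, 0, 4] @ H2
      branch[0] choose=5:
        H0 returns (-1, ())
        H1 returns (-1, ())
        H2 returns [(-1, ())]
      branch[1] choose=0:
        H0 returns (-6, ())
        H1 returns (-6, ())
        H2 returns [(-6, ())]
      branch[2] choose=4:
        H0 returns (-2, ())
        H1 returns (-2, ())
        H2 returns [(-2, ())]
= [(5, ()), (0, ()), (4, ()), (0, ()), (-5, ()), (-1, ()), (-1, ()), (-6, ()), (-2, ())]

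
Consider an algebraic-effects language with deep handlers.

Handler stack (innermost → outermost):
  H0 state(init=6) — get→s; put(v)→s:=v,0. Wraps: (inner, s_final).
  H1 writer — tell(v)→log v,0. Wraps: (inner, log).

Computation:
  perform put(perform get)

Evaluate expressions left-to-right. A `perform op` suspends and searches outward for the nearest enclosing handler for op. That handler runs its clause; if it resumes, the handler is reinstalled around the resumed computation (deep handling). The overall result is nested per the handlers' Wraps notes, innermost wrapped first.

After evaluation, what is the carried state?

Step-by-step:
get @ H0 ⇒ 6
put(6) @ H0 ⇒ s:=6
H0 returns (0, 6)
H1 returns ((0, 6), ())
= ((0, 6), ())

Answer: 6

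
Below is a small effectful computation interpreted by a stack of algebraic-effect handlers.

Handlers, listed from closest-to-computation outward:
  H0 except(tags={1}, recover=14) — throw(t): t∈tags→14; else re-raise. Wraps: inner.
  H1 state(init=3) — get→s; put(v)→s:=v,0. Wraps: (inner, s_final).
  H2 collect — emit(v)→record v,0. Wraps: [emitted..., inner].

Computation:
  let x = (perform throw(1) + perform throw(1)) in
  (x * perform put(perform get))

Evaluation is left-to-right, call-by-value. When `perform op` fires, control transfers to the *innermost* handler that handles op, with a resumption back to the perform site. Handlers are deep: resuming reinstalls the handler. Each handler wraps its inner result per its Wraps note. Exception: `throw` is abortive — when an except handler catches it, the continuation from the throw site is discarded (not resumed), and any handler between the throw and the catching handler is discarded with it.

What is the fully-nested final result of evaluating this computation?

Answer: [(14, 3)]

Evaluation trace:
throw(1) @ H0 caught ⇒ 14
H1 returns (14, 3)
H2 returns [(14, 3)]
= [(14, 3)]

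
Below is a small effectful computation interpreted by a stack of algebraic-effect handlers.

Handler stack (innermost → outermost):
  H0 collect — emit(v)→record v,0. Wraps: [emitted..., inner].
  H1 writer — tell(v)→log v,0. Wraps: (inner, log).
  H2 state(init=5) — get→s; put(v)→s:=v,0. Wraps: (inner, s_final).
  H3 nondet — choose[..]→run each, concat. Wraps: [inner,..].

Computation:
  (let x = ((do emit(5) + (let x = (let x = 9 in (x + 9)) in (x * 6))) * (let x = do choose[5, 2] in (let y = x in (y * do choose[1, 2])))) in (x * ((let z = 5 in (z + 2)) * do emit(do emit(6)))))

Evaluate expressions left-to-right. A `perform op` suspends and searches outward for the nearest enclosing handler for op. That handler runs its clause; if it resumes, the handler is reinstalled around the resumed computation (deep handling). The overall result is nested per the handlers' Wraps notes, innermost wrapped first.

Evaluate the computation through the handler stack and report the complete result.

Working:
emit(5) @ H0 ⇒ out+=5
choose[5, 2] @ H3
  branch[0] choose=5:
    choose[1, 2] @ H3
      branch[0] choose=1:
        emit(6) @ H0 ⇒ out+=6
        emit(0) @ H0 ⇒ out+=0
        H0 returns [5, 6, 0, 0]
        H1 returns ([5, 6, 0, 0], ())
        H2 returns (([5, 6, 0, 0], ()), 5)
        H3 returns [(([5, 6, 0, 0], ()), 5)]
      branch[1] choose=2:
        emit(6) @ H0 ⇒ out+=6
        emit(0) @ H0 ⇒ out+=0
        H0 returns [5, 6, 0, 0]
        H1 returns ([5, 6, 0, 0], ())
        H2 returns (([5, 6, 0, 0], ()), 5)
        H3 returns [(([5, 6, 0, 0], ()), 5)]
  branch[1] choose=2:
    choose[1, 2] @ H3
      branch[0] choose=1:
        emit(6) @ H0 ⇒ out+=6
        emit(0) @ H0 ⇒ out+=0
        H0 returns [5, 6, 0, 0]
        H1 returns ([5, 6, 0, 0], ())
        H2 returns (([5, 6, 0, 0], ()), 5)
        H3 returns [(([5, 6, 0, 0], ()), 5)]
      branch[1] choose=2:
        emit(6) @ H0 ⇒ out+=6
        emit(0) @ H0 ⇒ out+=0
        H0 returns [5, 6, 0, 0]
        H1 returns ([5, 6, 0, 0], ())
        H2 returns (([5, 6, 0, 0], ()), 5)
        H3 returns [(([5, 6, 0, 0], ()), 5)]
= [(([5, 6, 0, 0], ()), 5), (([5, 6, 0, 0], ()), 5), (([5, 6, 0, 0], ()), 5), (([5, 6, 0, 0], ()), 5)]

Answer: [(([5, 6, 0, 0], ()), 5), (([5, 6, 0, 0], ()), 5), (([5, 6, 0, 0], ()), 5), (([5, 6, 0, 0], ()), 5)]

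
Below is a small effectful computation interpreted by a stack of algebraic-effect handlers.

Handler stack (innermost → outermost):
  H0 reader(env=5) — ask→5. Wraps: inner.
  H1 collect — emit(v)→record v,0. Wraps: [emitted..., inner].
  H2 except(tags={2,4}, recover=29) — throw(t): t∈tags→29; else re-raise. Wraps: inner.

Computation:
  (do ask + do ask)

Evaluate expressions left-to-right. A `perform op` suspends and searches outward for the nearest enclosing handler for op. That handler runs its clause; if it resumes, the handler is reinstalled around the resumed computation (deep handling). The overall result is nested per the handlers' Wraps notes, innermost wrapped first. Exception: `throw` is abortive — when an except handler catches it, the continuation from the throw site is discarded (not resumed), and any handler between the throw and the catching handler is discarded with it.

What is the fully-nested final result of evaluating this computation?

Answer: [10]

Step-by-step:
ask @ H0 ⇒ 5
ask @ H0 ⇒ 5
H0 returns 10
H1 returns [10]
H2 returns [10]
= [10]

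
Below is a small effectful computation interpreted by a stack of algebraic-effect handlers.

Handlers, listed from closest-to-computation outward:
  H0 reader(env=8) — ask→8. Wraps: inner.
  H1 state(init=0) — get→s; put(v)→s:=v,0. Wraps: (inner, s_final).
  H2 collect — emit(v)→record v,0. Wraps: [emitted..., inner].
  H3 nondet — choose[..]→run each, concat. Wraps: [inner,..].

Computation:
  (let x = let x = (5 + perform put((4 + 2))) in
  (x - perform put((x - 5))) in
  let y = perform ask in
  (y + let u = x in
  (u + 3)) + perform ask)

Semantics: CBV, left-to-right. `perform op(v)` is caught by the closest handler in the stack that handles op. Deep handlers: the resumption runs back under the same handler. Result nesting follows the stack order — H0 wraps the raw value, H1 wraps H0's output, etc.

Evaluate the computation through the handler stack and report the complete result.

Evaluation trace:
put(6) @ H1 ⇒ s:=6
put(0) @ H1 ⇒ s:=0
ask @ H0 ⇒ 8
ask @ H0 ⇒ 8
H0 returns 24
H1 returns (24, 0)
H2 returns [(24, 0)]
H3 returns [[(24, 0)]]
= [[(24, 0)]]

Answer: [[(24, 0)]]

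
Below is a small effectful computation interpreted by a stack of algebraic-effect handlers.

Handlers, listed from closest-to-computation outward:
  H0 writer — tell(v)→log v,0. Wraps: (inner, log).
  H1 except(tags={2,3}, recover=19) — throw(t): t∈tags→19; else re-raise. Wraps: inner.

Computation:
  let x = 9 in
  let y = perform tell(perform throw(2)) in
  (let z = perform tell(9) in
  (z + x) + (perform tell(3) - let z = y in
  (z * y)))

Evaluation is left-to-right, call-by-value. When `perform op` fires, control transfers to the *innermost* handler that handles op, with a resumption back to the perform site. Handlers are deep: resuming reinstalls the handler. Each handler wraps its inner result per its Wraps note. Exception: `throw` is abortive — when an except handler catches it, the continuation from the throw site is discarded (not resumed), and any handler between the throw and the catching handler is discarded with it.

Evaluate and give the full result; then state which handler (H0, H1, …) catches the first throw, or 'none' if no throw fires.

Step-by-step:
throw(2) @ H1 caught ⇒ 19
= 19

Answer: 19 ; first throw caught by: H1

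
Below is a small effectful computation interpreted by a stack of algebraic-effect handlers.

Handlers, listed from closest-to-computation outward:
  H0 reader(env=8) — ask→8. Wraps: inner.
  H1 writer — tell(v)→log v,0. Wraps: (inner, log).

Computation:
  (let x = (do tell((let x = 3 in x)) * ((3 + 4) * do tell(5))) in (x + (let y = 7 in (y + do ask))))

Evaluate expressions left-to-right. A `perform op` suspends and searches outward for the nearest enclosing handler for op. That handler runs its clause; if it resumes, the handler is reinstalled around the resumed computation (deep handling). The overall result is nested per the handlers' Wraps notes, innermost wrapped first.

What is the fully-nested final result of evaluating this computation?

Answer: (15, (3, 5))

Evaluation trace:
tell(3) @ H1 ⇒ log+=3
tell(5) @ H1 ⇒ log+=5
ask @ H0 ⇒ 8
H0 returns 15
H1 returns (15, (3, 5))
= (15, (3, 5))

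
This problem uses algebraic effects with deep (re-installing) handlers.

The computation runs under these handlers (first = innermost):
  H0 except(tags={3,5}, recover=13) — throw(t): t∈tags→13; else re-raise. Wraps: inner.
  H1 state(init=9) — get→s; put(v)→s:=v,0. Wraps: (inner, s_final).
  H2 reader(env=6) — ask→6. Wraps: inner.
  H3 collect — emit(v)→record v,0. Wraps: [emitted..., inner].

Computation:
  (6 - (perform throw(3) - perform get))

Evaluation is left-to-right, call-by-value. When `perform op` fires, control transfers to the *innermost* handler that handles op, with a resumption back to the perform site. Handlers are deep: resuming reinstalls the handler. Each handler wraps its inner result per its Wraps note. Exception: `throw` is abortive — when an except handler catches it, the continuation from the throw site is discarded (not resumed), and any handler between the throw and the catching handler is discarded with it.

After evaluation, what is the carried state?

Answer: 9

Evaluation trace:
throw(3) @ H0 caught ⇒ 13
H1 returns (13, 9)
H2 returns (13, 9)
H3 returns [(13, 9)]
= [(13, 9)]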